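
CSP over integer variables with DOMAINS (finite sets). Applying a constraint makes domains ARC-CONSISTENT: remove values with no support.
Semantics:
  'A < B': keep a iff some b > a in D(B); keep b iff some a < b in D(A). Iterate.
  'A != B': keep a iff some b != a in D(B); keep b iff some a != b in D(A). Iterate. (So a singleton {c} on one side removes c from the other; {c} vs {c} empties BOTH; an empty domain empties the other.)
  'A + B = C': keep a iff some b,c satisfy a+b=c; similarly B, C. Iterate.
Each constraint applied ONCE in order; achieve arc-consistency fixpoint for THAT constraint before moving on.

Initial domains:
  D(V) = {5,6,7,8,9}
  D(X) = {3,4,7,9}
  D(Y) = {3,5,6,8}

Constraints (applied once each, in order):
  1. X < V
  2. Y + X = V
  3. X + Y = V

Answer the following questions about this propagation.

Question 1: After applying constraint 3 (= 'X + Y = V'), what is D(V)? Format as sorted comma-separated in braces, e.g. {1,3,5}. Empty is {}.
Constraint 1 (X < V) on D(X)={3,4,7,9} D(V)={5,6,7,8,9}: X {3,4,7,9}->{3,4,7}
Constraint 2 (Y + X = V) on D(Y)={3,5,6,8} D(X)={3,4,7} D(V)={5,6,7,8,9}: Y {3,5,6,8}->{3,5,6}; X {3,4,7}->{3,4}; V {5,6,7,8,9}->{6,7,8,9}
Constraint 3 (X + Y = V) on D(X)={3,4} D(Y)={3,5,6} D(V)={6,7,8,9}: no change
So after constraint 3: D(V) = {6,7,8,9}

Answer: {6,7,8,9}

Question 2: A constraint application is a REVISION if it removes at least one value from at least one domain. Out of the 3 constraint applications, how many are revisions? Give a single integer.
Answer: 2

Derivation:
Constraint 1 (X < V) on D(X)={3,4,7,9} D(V)={5,6,7,8,9}: X {3,4,7,9}->{3,4,7} => REVISION
Constraint 2 (Y + X = V) on D(Y)={3,5,6,8} D(X)={3,4,7} D(V)={5,6,7,8,9}: Y {3,5,6,8}->{3,5,6}; X {3,4,7}->{3,4}; V {5,6,7,8,9}->{6,7,8,9} => REVISION
Constraint 3 (X + Y = V) on D(X)={3,4} D(Y)={3,5,6} D(V)={6,7,8,9}: no change => not a revision
Total revisions = 2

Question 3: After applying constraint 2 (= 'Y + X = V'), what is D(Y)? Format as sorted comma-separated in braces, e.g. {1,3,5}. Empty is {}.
Constraint 1 (X < V) on D(X)={3,4,7,9} D(V)={5,6,7,8,9}: X {3,4,7,9}->{3,4,7}
Constraint 2 (Y + X = V) on D(Y)={3,5,6,8} D(X)={3,4,7} D(V)={5,6,7,8,9}: Y {3,5,6,8}->{3,5,6}; X {3,4,7}->{3,4}; V {5,6,7,8,9}->{6,7,8,9}
So after constraint 2: D(Y) = {3,5,6}

Answer: {3,5,6}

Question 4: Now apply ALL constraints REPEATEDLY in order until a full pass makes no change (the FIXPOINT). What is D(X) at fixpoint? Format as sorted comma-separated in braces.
Answer: {3,4}

Derivation:
pass 0 (initial): D(X)={3,4,7,9}
pass 1: V {5,6,7,8,9}->{6,7,8,9}; X {3,4,7,9}->{3,4}; Y {3,5,6,8}->{3,5,6}
pass 2: no change
Fixpoint after 2 passes: D(X) = {3,4}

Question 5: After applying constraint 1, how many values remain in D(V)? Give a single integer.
Answer: 5

Derivation:
Constraint 1 (X < V) on D(X)={3,4,7,9} D(V)={5,6,7,8,9}: X {3,4,7,9}->{3,4,7}
So after constraint 1: D(V)={5,6,7,8,9}, size = 5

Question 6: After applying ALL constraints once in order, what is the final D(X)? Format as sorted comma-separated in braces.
Constraint 1 (X < V) on D(X)={3,4,7,9} D(V)={5,6,7,8,9}: X {3,4,7,9}->{3,4,7}
Constraint 2 (Y + X = V) on D(Y)={3,5,6,8} D(X)={3,4,7} D(V)={5,6,7,8,9}: Y {3,5,6,8}->{3,5,6}; X {3,4,7}->{3,4}; V {5,6,7,8,9}->{6,7,8,9}
Constraint 3 (X + Y = V) on D(X)={3,4} D(Y)={3,5,6} D(V)={6,7,8,9}: no change
So after all 3 constraints: D(X) = {3,4}

Answer: {3,4}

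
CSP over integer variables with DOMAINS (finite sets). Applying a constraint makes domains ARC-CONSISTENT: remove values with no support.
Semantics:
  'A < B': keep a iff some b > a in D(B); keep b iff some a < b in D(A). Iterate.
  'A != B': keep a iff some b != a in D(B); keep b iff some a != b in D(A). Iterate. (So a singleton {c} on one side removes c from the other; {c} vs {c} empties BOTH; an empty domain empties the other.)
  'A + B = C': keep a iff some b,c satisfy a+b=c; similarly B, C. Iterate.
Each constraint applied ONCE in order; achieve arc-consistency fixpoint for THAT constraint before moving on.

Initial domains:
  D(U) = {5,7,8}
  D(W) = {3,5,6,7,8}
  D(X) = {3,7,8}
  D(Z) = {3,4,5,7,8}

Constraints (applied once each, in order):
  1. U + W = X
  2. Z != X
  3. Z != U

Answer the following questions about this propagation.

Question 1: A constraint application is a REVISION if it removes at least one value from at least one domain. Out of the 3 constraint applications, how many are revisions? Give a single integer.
Answer: 3

Derivation:
Constraint 1 (U + W = X) on D(U)={5,7,8} D(W)={3,5,6,7,8} D(X)={3,7,8}: U {5,7,8}->{5}; W {3,5,6,7,8}->{3}; X {3,7,8}->{8} => REVISION
Constraint 2 (Z != X) on D(Z)={3,4,5,7,8} D(X)={8}: Z {3,4,5,7,8}->{3,4,5,7} => REVISION
Constraint 3 (Z != U) on D(Z)={3,4,5,7} D(U)={5}: Z {3,4,5,7}->{3,4,7} => REVISION
Total revisions = 3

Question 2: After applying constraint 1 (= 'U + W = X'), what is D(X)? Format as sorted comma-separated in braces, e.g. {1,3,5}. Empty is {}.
Constraint 1 (U + W = X) on D(U)={5,7,8} D(W)={3,5,6,7,8} D(X)={3,7,8}: U {5,7,8}->{5}; W {3,5,6,7,8}->{3}; X {3,7,8}->{8}
So after constraint 1: D(X) = {8}

Answer: {8}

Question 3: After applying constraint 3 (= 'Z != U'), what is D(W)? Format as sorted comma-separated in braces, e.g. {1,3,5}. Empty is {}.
Constraint 1 (U + W = X) on D(U)={5,7,8} D(W)={3,5,6,7,8} D(X)={3,7,8}: U {5,7,8}->{5}; W {3,5,6,7,8}->{3}; X {3,7,8}->{8}
Constraint 2 (Z != X) on D(Z)={3,4,5,7,8} D(X)={8}: Z {3,4,5,7,8}->{3,4,5,7}
Constraint 3 (Z != U) on D(Z)={3,4,5,7} D(U)={5}: Z {3,4,5,7}->{3,4,7}
So after constraint 3: D(W) = {3}

Answer: {3}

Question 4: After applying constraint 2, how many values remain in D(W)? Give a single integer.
Constraint 1 (U + W = X) on D(U)={5,7,8} D(W)={3,5,6,7,8} D(X)={3,7,8}: U {5,7,8}->{5}; W {3,5,6,7,8}->{3}; X {3,7,8}->{8}
Constraint 2 (Z != X) on D(Z)={3,4,5,7,8} D(X)={8}: Z {3,4,5,7,8}->{3,4,5,7}
So after constraint 2: D(W)={3}, size = 1

Answer: 1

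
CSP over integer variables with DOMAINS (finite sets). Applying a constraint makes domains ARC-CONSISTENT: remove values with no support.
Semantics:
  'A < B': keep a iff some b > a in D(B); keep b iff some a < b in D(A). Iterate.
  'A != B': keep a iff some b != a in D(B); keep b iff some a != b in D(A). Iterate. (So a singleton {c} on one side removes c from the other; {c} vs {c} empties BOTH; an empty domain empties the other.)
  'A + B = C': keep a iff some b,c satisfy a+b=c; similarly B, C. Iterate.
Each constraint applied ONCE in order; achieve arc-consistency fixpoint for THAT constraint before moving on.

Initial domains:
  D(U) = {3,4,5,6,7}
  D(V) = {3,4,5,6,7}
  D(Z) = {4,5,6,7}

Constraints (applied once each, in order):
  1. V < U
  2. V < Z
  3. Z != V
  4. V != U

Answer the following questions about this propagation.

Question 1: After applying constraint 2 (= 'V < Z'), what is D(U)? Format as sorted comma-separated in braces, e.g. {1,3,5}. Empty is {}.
Answer: {4,5,6,7}

Derivation:
Constraint 1 (V < U) on D(V)={3,4,5,6,7} D(U)={3,4,5,6,7}: V {3,4,5,6,7}->{3,4,5,6}; U {3,4,5,6,7}->{4,5,6,7}
Constraint 2 (V < Z) on D(V)={3,4,5,6} D(Z)={4,5,6,7}: no change
So after constraint 2: D(U) = {4,5,6,7}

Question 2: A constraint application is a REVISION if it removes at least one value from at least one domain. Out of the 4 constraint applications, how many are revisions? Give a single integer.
Answer: 1

Derivation:
Constraint 1 (V < U) on D(V)={3,4,5,6,7} D(U)={3,4,5,6,7}: V {3,4,5,6,7}->{3,4,5,6}; U {3,4,5,6,7}->{4,5,6,7} => REVISION
Constraint 2 (V < Z) on D(V)={3,4,5,6} D(Z)={4,5,6,7}: no change => not a revision
Constraint 3 (Z != V) on D(Z)={4,5,6,7} D(V)={3,4,5,6}: no change => not a revision
Constraint 4 (V != U) on D(V)={3,4,5,6} D(U)={4,5,6,7}: no change => not a revision
Total revisions = 1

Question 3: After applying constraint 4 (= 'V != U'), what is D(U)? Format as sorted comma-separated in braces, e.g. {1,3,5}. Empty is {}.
Answer: {4,5,6,7}

Derivation:
Constraint 1 (V < U) on D(V)={3,4,5,6,7} D(U)={3,4,5,6,7}: V {3,4,5,6,7}->{3,4,5,6}; U {3,4,5,6,7}->{4,5,6,7}
Constraint 2 (V < Z) on D(V)={3,4,5,6} D(Z)={4,5,6,7}: no change
Constraint 3 (Z != V) on D(Z)={4,5,6,7} D(V)={3,4,5,6}: no change
Constraint 4 (V != U) on D(V)={3,4,5,6} D(U)={4,5,6,7}: no change
So after constraint 4: D(U) = {4,5,6,7}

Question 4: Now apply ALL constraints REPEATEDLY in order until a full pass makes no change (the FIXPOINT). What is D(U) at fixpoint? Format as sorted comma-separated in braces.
pass 0 (initial): D(U)={3,4,5,6,7}
pass 1: U {3,4,5,6,7}->{4,5,6,7}; V {3,4,5,6,7}->{3,4,5,6}
pass 2: no change
Fixpoint after 2 passes: D(U) = {4,5,6,7}

Answer: {4,5,6,7}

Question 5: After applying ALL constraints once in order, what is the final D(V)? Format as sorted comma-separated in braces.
Constraint 1 (V < U) on D(V)={3,4,5,6,7} D(U)={3,4,5,6,7}: V {3,4,5,6,7}->{3,4,5,6}; U {3,4,5,6,7}->{4,5,6,7}
Constraint 2 (V < Z) on D(V)={3,4,5,6} D(Z)={4,5,6,7}: no change
Constraint 3 (Z != V) on D(Z)={4,5,6,7} D(V)={3,4,5,6}: no change
Constraint 4 (V != U) on D(V)={3,4,5,6} D(U)={4,5,6,7}: no change
So after all 4 constraints: D(V) = {3,4,5,6}

Answer: {3,4,5,6}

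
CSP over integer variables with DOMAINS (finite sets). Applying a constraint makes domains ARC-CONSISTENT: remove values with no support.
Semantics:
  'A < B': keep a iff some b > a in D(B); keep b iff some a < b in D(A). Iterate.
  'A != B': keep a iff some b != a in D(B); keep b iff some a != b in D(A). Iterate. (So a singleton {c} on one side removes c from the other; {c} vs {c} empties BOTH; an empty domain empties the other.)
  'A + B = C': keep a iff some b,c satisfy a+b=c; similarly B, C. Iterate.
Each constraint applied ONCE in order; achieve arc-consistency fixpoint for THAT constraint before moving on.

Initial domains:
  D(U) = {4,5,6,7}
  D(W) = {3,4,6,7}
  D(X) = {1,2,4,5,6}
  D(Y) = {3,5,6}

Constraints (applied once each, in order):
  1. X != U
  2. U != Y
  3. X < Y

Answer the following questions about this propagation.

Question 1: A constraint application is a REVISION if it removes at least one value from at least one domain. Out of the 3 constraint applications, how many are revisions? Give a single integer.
Constraint 1 (X != U) on D(X)={1,2,4,5,6} D(U)={4,5,6,7}: no change => not a revision
Constraint 2 (U != Y) on D(U)={4,5,6,7} D(Y)={3,5,6}: no change => not a revision
Constraint 3 (X < Y) on D(X)={1,2,4,5,6} D(Y)={3,5,6}: X {1,2,4,5,6}->{1,2,4,5} => REVISION
Total revisions = 1

Answer: 1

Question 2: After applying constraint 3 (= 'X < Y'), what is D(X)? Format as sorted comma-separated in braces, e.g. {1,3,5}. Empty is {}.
Answer: {1,2,4,5}

Derivation:
Constraint 1 (X != U) on D(X)={1,2,4,5,6} D(U)={4,5,6,7}: no change
Constraint 2 (U != Y) on D(U)={4,5,6,7} D(Y)={3,5,6}: no change
Constraint 3 (X < Y) on D(X)={1,2,4,5,6} D(Y)={3,5,6}: X {1,2,4,5,6}->{1,2,4,5}
So after constraint 3: D(X) = {1,2,4,5}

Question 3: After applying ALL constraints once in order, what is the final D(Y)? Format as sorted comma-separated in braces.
Answer: {3,5,6}

Derivation:
Constraint 1 (X != U) on D(X)={1,2,4,5,6} D(U)={4,5,6,7}: no change
Constraint 2 (U != Y) on D(U)={4,5,6,7} D(Y)={3,5,6}: no change
Constraint 3 (X < Y) on D(X)={1,2,4,5,6} D(Y)={3,5,6}: X {1,2,4,5,6}->{1,2,4,5}
So after all 3 constraints: D(Y) = {3,5,6}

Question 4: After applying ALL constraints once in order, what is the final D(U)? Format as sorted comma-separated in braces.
Constraint 1 (X != U) on D(X)={1,2,4,5,6} D(U)={4,5,6,7}: no change
Constraint 2 (U != Y) on D(U)={4,5,6,7} D(Y)={3,5,6}: no change
Constraint 3 (X < Y) on D(X)={1,2,4,5,6} D(Y)={3,5,6}: X {1,2,4,5,6}->{1,2,4,5}
So after all 3 constraints: D(U) = {4,5,6,7}

Answer: {4,5,6,7}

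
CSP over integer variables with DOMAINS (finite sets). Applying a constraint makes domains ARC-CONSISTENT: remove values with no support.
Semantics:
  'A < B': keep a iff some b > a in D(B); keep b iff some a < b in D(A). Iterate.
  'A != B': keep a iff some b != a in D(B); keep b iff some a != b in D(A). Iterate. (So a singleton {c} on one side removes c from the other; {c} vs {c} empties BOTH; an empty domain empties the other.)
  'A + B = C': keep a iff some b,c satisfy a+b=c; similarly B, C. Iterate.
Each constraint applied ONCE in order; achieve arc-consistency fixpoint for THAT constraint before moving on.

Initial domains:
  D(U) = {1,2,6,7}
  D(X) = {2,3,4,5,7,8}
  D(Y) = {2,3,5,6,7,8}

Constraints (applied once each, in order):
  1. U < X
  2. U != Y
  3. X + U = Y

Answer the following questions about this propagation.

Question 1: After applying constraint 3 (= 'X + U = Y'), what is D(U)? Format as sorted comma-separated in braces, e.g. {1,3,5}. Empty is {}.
Constraint 1 (U < X) on D(U)={1,2,6,7} D(X)={2,3,4,5,7,8}: no change
Constraint 2 (U != Y) on D(U)={1,2,6,7} D(Y)={2,3,5,6,7,8}: no change
Constraint 3 (X + U = Y) on D(X)={2,3,4,5,7,8} D(U)={1,2,6,7} D(Y)={2,3,5,6,7,8}: X {2,3,4,5,7,8}->{2,3,4,5,7}; U {1,2,6,7}->{1,2,6}; Y {2,3,5,6,7,8}->{3,5,6,7,8}
So after constraint 3: D(U) = {1,2,6}

Answer: {1,2,6}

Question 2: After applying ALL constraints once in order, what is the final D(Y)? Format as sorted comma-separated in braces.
Constraint 1 (U < X) on D(U)={1,2,6,7} D(X)={2,3,4,5,7,8}: no change
Constraint 2 (U != Y) on D(U)={1,2,6,7} D(Y)={2,3,5,6,7,8}: no change
Constraint 3 (X + U = Y) on D(X)={2,3,4,5,7,8} D(U)={1,2,6,7} D(Y)={2,3,5,6,7,8}: X {2,3,4,5,7,8}->{2,3,4,5,7}; U {1,2,6,7}->{1,2,6}; Y {2,3,5,6,7,8}->{3,5,6,7,8}
So after all 3 constraints: D(Y) = {3,5,6,7,8}

Answer: {3,5,6,7,8}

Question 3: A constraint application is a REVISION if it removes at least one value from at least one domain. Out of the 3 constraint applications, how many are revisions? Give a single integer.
Constraint 1 (U < X) on D(U)={1,2,6,7} D(X)={2,3,4,5,7,8}: no change => not a revision
Constraint 2 (U != Y) on D(U)={1,2,6,7} D(Y)={2,3,5,6,7,8}: no change => not a revision
Constraint 3 (X + U = Y) on D(X)={2,3,4,5,7,8} D(U)={1,2,6,7} D(Y)={2,3,5,6,7,8}: X {2,3,4,5,7,8}->{2,3,4,5,7}; U {1,2,6,7}->{1,2,6}; Y {2,3,5,6,7,8}->{3,5,6,7,8} => REVISION
Total revisions = 1

Answer: 1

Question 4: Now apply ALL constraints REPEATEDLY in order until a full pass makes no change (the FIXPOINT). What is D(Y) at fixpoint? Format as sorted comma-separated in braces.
pass 0 (initial): D(Y)={2,3,5,6,7,8}
pass 1: U {1,2,6,7}->{1,2,6}; X {2,3,4,5,7,8}->{2,3,4,5,7}; Y {2,3,5,6,7,8}->{3,5,6,7,8}
pass 2: no change
Fixpoint after 2 passes: D(Y) = {3,5,6,7,8}

Answer: {3,5,6,7,8}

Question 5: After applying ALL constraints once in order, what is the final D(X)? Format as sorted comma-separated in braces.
Constraint 1 (U < X) on D(U)={1,2,6,7} D(X)={2,3,4,5,7,8}: no change
Constraint 2 (U != Y) on D(U)={1,2,6,7} D(Y)={2,3,5,6,7,8}: no change
Constraint 3 (X + U = Y) on D(X)={2,3,4,5,7,8} D(U)={1,2,6,7} D(Y)={2,3,5,6,7,8}: X {2,3,4,5,7,8}->{2,3,4,5,7}; U {1,2,6,7}->{1,2,6}; Y {2,3,5,6,7,8}->{3,5,6,7,8}
So after all 3 constraints: D(X) = {2,3,4,5,7}

Answer: {2,3,4,5,7}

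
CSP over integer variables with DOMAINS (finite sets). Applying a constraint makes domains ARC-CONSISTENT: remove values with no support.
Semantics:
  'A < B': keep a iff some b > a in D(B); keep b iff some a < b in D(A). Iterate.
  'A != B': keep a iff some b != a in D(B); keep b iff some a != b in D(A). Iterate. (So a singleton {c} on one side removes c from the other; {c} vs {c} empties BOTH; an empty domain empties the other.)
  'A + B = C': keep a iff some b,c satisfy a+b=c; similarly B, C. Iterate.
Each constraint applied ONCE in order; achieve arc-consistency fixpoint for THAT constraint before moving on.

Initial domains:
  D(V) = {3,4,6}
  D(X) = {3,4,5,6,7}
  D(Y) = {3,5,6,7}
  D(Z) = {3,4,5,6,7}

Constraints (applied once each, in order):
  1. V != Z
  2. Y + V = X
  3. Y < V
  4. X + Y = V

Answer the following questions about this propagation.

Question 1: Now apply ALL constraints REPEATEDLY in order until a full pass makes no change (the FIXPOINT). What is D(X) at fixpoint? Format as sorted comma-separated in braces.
pass 0 (initial): D(X)={3,4,5,6,7}
pass 1: V {3,4,6}->{}; X {3,4,5,6,7}->{}; Y {3,5,6,7}->{}
pass 2: Z {3,4,5,6,7}->{}
pass 3: no change
Fixpoint after 3 passes: D(X) = {}

Answer: {}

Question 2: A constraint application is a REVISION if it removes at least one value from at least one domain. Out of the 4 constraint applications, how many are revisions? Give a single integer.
Constraint 1 (V != Z) on D(V)={3,4,6} D(Z)={3,4,5,6,7}: no change => not a revision
Constraint 2 (Y + V = X) on D(Y)={3,5,6,7} D(V)={3,4,6} D(X)={3,4,5,6,7}: Y {3,5,6,7}->{3}; V {3,4,6}->{3,4}; X {3,4,5,6,7}->{6,7} => REVISION
Constraint 3 (Y < V) on D(Y)={3} D(V)={3,4}: V {3,4}->{4} => REVISION
Constraint 4 (X + Y = V) on D(X)={6,7} D(Y)={3} D(V)={4}: X {6,7}->{}; Y {3}->{}; V {4}->{} => REVISION
Total revisions = 3

Answer: 3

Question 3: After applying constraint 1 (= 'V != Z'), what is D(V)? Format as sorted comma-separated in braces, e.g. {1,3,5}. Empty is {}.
Answer: {3,4,6}

Derivation:
Constraint 1 (V != Z) on D(V)={3,4,6} D(Z)={3,4,5,6,7}: no change
So after constraint 1: D(V) = {3,4,6}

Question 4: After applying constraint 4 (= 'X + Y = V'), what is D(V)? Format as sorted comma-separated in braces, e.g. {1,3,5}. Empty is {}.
Answer: {}

Derivation:
Constraint 1 (V != Z) on D(V)={3,4,6} D(Z)={3,4,5,6,7}: no change
Constraint 2 (Y + V = X) on D(Y)={3,5,6,7} D(V)={3,4,6} D(X)={3,4,5,6,7}: Y {3,5,6,7}->{3}; V {3,4,6}->{3,4}; X {3,4,5,6,7}->{6,7}
Constraint 3 (Y < V) on D(Y)={3} D(V)={3,4}: V {3,4}->{4}
Constraint 4 (X + Y = V) on D(X)={6,7} D(Y)={3} D(V)={4}: X {6,7}->{}; Y {3}->{}; V {4}->{}
So after constraint 4: D(V) = {}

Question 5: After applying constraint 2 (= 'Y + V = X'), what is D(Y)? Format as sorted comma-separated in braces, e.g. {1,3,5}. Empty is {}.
Constraint 1 (V != Z) on D(V)={3,4,6} D(Z)={3,4,5,6,7}: no change
Constraint 2 (Y + V = X) on D(Y)={3,5,6,7} D(V)={3,4,6} D(X)={3,4,5,6,7}: Y {3,5,6,7}->{3}; V {3,4,6}->{3,4}; X {3,4,5,6,7}->{6,7}
So after constraint 2: D(Y) = {3}

Answer: {3}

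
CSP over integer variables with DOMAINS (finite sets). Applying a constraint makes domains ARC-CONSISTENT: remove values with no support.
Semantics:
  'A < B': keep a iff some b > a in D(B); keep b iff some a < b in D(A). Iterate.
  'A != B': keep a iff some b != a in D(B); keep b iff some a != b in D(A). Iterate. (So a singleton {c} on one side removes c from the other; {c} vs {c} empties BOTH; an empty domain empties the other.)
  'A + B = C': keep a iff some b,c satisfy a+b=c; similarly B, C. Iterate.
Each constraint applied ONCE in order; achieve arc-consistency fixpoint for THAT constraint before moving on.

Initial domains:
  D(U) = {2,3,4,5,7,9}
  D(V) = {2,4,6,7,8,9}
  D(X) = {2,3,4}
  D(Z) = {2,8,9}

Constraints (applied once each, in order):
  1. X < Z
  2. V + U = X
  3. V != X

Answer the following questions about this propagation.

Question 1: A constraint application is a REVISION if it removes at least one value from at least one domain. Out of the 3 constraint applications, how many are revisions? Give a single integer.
Constraint 1 (X < Z) on D(X)={2,3,4} D(Z)={2,8,9}: Z {2,8,9}->{8,9} => REVISION
Constraint 2 (V + U = X) on D(V)={2,4,6,7,8,9} D(U)={2,3,4,5,7,9} D(X)={2,3,4}: V {2,4,6,7,8,9}->{2}; U {2,3,4,5,7,9}->{2}; X {2,3,4}->{4} => REVISION
Constraint 3 (V != X) on D(V)={2} D(X)={4}: no change => not a revision
Total revisions = 2

Answer: 2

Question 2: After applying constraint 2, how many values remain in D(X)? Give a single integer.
Constraint 1 (X < Z) on D(X)={2,3,4} D(Z)={2,8,9}: Z {2,8,9}->{8,9}
Constraint 2 (V + U = X) on D(V)={2,4,6,7,8,9} D(U)={2,3,4,5,7,9} D(X)={2,3,4}: V {2,4,6,7,8,9}->{2}; U {2,3,4,5,7,9}->{2}; X {2,3,4}->{4}
So after constraint 2: D(X)={4}, size = 1

Answer: 1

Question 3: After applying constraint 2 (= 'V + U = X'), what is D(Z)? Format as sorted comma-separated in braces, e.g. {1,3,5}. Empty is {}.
Answer: {8,9}

Derivation:
Constraint 1 (X < Z) on D(X)={2,3,4} D(Z)={2,8,9}: Z {2,8,9}->{8,9}
Constraint 2 (V + U = X) on D(V)={2,4,6,7,8,9} D(U)={2,3,4,5,7,9} D(X)={2,3,4}: V {2,4,6,7,8,9}->{2}; U {2,3,4,5,7,9}->{2}; X {2,3,4}->{4}
So after constraint 2: D(Z) = {8,9}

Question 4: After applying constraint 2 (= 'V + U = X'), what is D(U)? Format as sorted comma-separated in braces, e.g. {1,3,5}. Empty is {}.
Constraint 1 (X < Z) on D(X)={2,3,4} D(Z)={2,8,9}: Z {2,8,9}->{8,9}
Constraint 2 (V + U = X) on D(V)={2,4,6,7,8,9} D(U)={2,3,4,5,7,9} D(X)={2,3,4}: V {2,4,6,7,8,9}->{2}; U {2,3,4,5,7,9}->{2}; X {2,3,4}->{4}
So after constraint 2: D(U) = {2}

Answer: {2}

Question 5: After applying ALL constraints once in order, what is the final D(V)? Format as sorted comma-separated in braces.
Answer: {2}

Derivation:
Constraint 1 (X < Z) on D(X)={2,3,4} D(Z)={2,8,9}: Z {2,8,9}->{8,9}
Constraint 2 (V + U = X) on D(V)={2,4,6,7,8,9} D(U)={2,3,4,5,7,9} D(X)={2,3,4}: V {2,4,6,7,8,9}->{2}; U {2,3,4,5,7,9}->{2}; X {2,3,4}->{4}
Constraint 3 (V != X) on D(V)={2} D(X)={4}: no change
So after all 3 constraints: D(V) = {2}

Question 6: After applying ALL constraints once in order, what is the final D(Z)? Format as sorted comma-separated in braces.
Constraint 1 (X < Z) on D(X)={2,3,4} D(Z)={2,8,9}: Z {2,8,9}->{8,9}
Constraint 2 (V + U = X) on D(V)={2,4,6,7,8,9} D(U)={2,3,4,5,7,9} D(X)={2,3,4}: V {2,4,6,7,8,9}->{2}; U {2,3,4,5,7,9}->{2}; X {2,3,4}->{4}
Constraint 3 (V != X) on D(V)={2} D(X)={4}: no change
So after all 3 constraints: D(Z) = {8,9}

Answer: {8,9}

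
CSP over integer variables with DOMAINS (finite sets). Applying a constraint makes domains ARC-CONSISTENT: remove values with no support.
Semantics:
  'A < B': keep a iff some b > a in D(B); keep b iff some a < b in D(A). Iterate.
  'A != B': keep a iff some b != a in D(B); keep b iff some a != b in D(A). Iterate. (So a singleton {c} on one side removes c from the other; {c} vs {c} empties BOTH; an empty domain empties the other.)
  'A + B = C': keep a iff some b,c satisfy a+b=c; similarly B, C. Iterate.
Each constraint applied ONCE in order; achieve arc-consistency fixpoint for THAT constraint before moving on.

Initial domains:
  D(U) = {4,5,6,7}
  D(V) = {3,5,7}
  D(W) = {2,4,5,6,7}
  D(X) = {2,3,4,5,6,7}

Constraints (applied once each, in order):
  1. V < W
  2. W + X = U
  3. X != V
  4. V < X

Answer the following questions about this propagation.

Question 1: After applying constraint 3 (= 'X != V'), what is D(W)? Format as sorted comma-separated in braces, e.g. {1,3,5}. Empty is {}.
Constraint 1 (V < W) on D(V)={3,5,7} D(W)={2,4,5,6,7}: V {3,5,7}->{3,5}; W {2,4,5,6,7}->{4,5,6,7}
Constraint 2 (W + X = U) on D(W)={4,5,6,7} D(X)={2,3,4,5,6,7} D(U)={4,5,6,7}: W {4,5,6,7}->{4,5}; X {2,3,4,5,6,7}->{2,3}; U {4,5,6,7}->{6,7}
Constraint 3 (X != V) on D(X)={2,3} D(V)={3,5}: no change
So after constraint 3: D(W) = {4,5}

Answer: {4,5}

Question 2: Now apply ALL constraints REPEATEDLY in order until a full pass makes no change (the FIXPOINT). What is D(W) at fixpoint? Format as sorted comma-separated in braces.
Answer: {}

Derivation:
pass 0 (initial): D(W)={2,4,5,6,7}
pass 1: U {4,5,6,7}->{6,7}; V {3,5,7}->{}; W {2,4,5,6,7}->{4,5}; X {2,3,4,5,6,7}->{}
pass 2: U {6,7}->{}; W {4,5}->{}
pass 3: no change
Fixpoint after 3 passes: D(W) = {}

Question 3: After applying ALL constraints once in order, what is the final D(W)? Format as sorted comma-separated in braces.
Answer: {4,5}

Derivation:
Constraint 1 (V < W) on D(V)={3,5,7} D(W)={2,4,5,6,7}: V {3,5,7}->{3,5}; W {2,4,5,6,7}->{4,5,6,7}
Constraint 2 (W + X = U) on D(W)={4,5,6,7} D(X)={2,3,4,5,6,7} D(U)={4,5,6,7}: W {4,5,6,7}->{4,5}; X {2,3,4,5,6,7}->{2,3}; U {4,5,6,7}->{6,7}
Constraint 3 (X != V) on D(X)={2,3} D(V)={3,5}: no change
Constraint 4 (V < X) on D(V)={3,5} D(X)={2,3}: V {3,5}->{}; X {2,3}->{}
So after all 4 constraints: D(W) = {4,5}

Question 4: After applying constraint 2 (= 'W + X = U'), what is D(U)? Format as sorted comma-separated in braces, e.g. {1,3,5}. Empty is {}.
Constraint 1 (V < W) on D(V)={3,5,7} D(W)={2,4,5,6,7}: V {3,5,7}->{3,5}; W {2,4,5,6,7}->{4,5,6,7}
Constraint 2 (W + X = U) on D(W)={4,5,6,7} D(X)={2,3,4,5,6,7} D(U)={4,5,6,7}: W {4,5,6,7}->{4,5}; X {2,3,4,5,6,7}->{2,3}; U {4,5,6,7}->{6,7}
So after constraint 2: D(U) = {6,7}

Answer: {6,7}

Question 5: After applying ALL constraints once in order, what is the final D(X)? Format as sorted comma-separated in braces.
Answer: {}

Derivation:
Constraint 1 (V < W) on D(V)={3,5,7} D(W)={2,4,5,6,7}: V {3,5,7}->{3,5}; W {2,4,5,6,7}->{4,5,6,7}
Constraint 2 (W + X = U) on D(W)={4,5,6,7} D(X)={2,3,4,5,6,7} D(U)={4,5,6,7}: W {4,5,6,7}->{4,5}; X {2,3,4,5,6,7}->{2,3}; U {4,5,6,7}->{6,7}
Constraint 3 (X != V) on D(X)={2,3} D(V)={3,5}: no change
Constraint 4 (V < X) on D(V)={3,5} D(X)={2,3}: V {3,5}->{}; X {2,3}->{}
So after all 4 constraints: D(X) = {}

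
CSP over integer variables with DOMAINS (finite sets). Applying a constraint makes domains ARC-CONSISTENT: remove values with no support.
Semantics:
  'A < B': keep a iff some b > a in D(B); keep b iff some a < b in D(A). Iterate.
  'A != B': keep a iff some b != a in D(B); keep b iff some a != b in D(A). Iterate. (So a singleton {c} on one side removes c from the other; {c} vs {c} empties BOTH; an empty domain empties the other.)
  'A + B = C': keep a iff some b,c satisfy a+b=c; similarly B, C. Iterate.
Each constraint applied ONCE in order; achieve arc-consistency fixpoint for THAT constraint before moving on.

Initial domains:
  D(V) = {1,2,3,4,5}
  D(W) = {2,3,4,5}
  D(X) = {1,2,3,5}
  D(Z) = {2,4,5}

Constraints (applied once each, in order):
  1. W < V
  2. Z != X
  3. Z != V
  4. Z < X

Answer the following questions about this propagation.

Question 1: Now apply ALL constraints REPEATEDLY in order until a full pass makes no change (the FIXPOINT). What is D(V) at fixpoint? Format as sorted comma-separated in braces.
pass 0 (initial): D(V)={1,2,3,4,5}
pass 1: V {1,2,3,4,5}->{3,4,5}; W {2,3,4,5}->{2,3,4}; X {1,2,3,5}->{3,5}; Z {2,4,5}->{2,4}
pass 2: no change
Fixpoint after 2 passes: D(V) = {3,4,5}

Answer: {3,4,5}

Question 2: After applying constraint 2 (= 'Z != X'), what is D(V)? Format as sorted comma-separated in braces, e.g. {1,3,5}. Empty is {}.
Answer: {3,4,5}

Derivation:
Constraint 1 (W < V) on D(W)={2,3,4,5} D(V)={1,2,3,4,5}: W {2,3,4,5}->{2,3,4}; V {1,2,3,4,5}->{3,4,5}
Constraint 2 (Z != X) on D(Z)={2,4,5} D(X)={1,2,3,5}: no change
So after constraint 2: D(V) = {3,4,5}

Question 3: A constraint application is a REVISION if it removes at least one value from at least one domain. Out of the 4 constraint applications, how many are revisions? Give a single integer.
Answer: 2

Derivation:
Constraint 1 (W < V) on D(W)={2,3,4,5} D(V)={1,2,3,4,5}: W {2,3,4,5}->{2,3,4}; V {1,2,3,4,5}->{3,4,5} => REVISION
Constraint 2 (Z != X) on D(Z)={2,4,5} D(X)={1,2,3,5}: no change => not a revision
Constraint 3 (Z != V) on D(Z)={2,4,5} D(V)={3,4,5}: no change => not a revision
Constraint 4 (Z < X) on D(Z)={2,4,5} D(X)={1,2,3,5}: Z {2,4,5}->{2,4}; X {1,2,3,5}->{3,5} => REVISION
Total revisions = 2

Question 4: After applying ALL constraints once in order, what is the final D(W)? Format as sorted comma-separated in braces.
Constraint 1 (W < V) on D(W)={2,3,4,5} D(V)={1,2,3,4,5}: W {2,3,4,5}->{2,3,4}; V {1,2,3,4,5}->{3,4,5}
Constraint 2 (Z != X) on D(Z)={2,4,5} D(X)={1,2,3,5}: no change
Constraint 3 (Z != V) on D(Z)={2,4,5} D(V)={3,4,5}: no change
Constraint 4 (Z < X) on D(Z)={2,4,5} D(X)={1,2,3,5}: Z {2,4,5}->{2,4}; X {1,2,3,5}->{3,5}
So after all 4 constraints: D(W) = {2,3,4}

Answer: {2,3,4}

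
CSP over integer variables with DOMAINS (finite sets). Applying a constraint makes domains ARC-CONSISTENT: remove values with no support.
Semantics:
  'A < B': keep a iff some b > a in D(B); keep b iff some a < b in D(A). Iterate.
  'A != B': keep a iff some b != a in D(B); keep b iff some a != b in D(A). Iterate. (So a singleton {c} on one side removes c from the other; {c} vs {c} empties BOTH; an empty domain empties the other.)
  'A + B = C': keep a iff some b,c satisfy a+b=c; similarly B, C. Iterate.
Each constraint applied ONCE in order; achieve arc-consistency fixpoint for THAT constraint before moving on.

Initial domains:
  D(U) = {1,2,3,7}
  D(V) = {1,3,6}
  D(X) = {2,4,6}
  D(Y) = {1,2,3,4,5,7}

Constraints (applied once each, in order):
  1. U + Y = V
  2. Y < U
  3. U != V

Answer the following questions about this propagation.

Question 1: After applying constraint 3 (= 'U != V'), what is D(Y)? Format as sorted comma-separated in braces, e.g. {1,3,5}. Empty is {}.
Answer: {1,2}

Derivation:
Constraint 1 (U + Y = V) on D(U)={1,2,3,7} D(Y)={1,2,3,4,5,7} D(V)={1,3,6}: U {1,2,3,7}->{1,2,3}; Y {1,2,3,4,5,7}->{1,2,3,4,5}; V {1,3,6}->{3,6}
Constraint 2 (Y < U) on D(Y)={1,2,3,4,5} D(U)={1,2,3}: Y {1,2,3,4,5}->{1,2}; U {1,2,3}->{2,3}
Constraint 3 (U != V) on D(U)={2,3} D(V)={3,6}: no change
So after constraint 3: D(Y) = {1,2}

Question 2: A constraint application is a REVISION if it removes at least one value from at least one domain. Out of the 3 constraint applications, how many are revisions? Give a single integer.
Answer: 2

Derivation:
Constraint 1 (U + Y = V) on D(U)={1,2,3,7} D(Y)={1,2,3,4,5,7} D(V)={1,3,6}: U {1,2,3,7}->{1,2,3}; Y {1,2,3,4,5,7}->{1,2,3,4,5}; V {1,3,6}->{3,6} => REVISION
Constraint 2 (Y < U) on D(Y)={1,2,3,4,5} D(U)={1,2,3}: Y {1,2,3,4,5}->{1,2}; U {1,2,3}->{2,3} => REVISION
Constraint 3 (U != V) on D(U)={2,3} D(V)={3,6}: no change => not a revision
Total revisions = 2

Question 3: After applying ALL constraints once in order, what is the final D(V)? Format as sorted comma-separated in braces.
Constraint 1 (U + Y = V) on D(U)={1,2,3,7} D(Y)={1,2,3,4,5,7} D(V)={1,3,6}: U {1,2,3,7}->{1,2,3}; Y {1,2,3,4,5,7}->{1,2,3,4,5}; V {1,3,6}->{3,6}
Constraint 2 (Y < U) on D(Y)={1,2,3,4,5} D(U)={1,2,3}: Y {1,2,3,4,5}->{1,2}; U {1,2,3}->{2,3}
Constraint 3 (U != V) on D(U)={2,3} D(V)={3,6}: no change
So after all 3 constraints: D(V) = {3,6}

Answer: {3,6}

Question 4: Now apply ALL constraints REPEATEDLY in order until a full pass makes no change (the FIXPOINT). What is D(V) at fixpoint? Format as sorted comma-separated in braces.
Answer: {3}

Derivation:
pass 0 (initial): D(V)={1,3,6}
pass 1: U {1,2,3,7}->{2,3}; V {1,3,6}->{3,6}; Y {1,2,3,4,5,7}->{1,2}
pass 2: U {2,3}->{2}; V {3,6}->{3}; Y {1,2}->{1}
pass 3: no change
Fixpoint after 3 passes: D(V) = {3}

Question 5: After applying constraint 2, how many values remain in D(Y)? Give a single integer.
Constraint 1 (U + Y = V) on D(U)={1,2,3,7} D(Y)={1,2,3,4,5,7} D(V)={1,3,6}: U {1,2,3,7}->{1,2,3}; Y {1,2,3,4,5,7}->{1,2,3,4,5}; V {1,3,6}->{3,6}
Constraint 2 (Y < U) on D(Y)={1,2,3,4,5} D(U)={1,2,3}: Y {1,2,3,4,5}->{1,2}; U {1,2,3}->{2,3}
So after constraint 2: D(Y)={1,2}, size = 2

Answer: 2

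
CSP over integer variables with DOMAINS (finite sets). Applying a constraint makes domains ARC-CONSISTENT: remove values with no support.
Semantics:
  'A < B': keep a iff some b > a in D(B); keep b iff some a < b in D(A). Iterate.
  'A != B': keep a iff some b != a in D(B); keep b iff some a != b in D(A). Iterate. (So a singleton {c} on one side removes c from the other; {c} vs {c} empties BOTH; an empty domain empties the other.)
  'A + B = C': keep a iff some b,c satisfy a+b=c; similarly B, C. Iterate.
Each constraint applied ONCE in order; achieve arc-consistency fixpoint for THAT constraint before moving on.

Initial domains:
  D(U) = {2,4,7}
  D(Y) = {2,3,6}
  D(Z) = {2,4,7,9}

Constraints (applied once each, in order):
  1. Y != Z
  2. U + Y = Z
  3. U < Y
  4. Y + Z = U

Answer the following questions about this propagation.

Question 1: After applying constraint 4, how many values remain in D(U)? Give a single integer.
Constraint 1 (Y != Z) on D(Y)={2,3,6} D(Z)={2,4,7,9}: no change
Constraint 2 (U + Y = Z) on D(U)={2,4,7} D(Y)={2,3,6} D(Z)={2,4,7,9}: Y {2,3,6}->{2,3}; Z {2,4,7,9}->{4,7,9}
Constraint 3 (U < Y) on D(U)={2,4,7} D(Y)={2,3}: U {2,4,7}->{2}; Y {2,3}->{3}
Constraint 4 (Y + Z = U) on D(Y)={3} D(Z)={4,7,9} D(U)={2}: Y {3}->{}; Z {4,7,9}->{}; U {2}->{}
So after constraint 4: D(U)={}, size = 0

Answer: 0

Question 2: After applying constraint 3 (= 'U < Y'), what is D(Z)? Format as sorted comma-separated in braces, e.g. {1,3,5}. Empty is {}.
Constraint 1 (Y != Z) on D(Y)={2,3,6} D(Z)={2,4,7,9}: no change
Constraint 2 (U + Y = Z) on D(U)={2,4,7} D(Y)={2,3,6} D(Z)={2,4,7,9}: Y {2,3,6}->{2,3}; Z {2,4,7,9}->{4,7,9}
Constraint 3 (U < Y) on D(U)={2,4,7} D(Y)={2,3}: U {2,4,7}->{2}; Y {2,3}->{3}
So after constraint 3: D(Z) = {4,7,9}

Answer: {4,7,9}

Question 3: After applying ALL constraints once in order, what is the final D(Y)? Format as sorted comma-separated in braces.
Constraint 1 (Y != Z) on D(Y)={2,3,6} D(Z)={2,4,7,9}: no change
Constraint 2 (U + Y = Z) on D(U)={2,4,7} D(Y)={2,3,6} D(Z)={2,4,7,9}: Y {2,3,6}->{2,3}; Z {2,4,7,9}->{4,7,9}
Constraint 3 (U < Y) on D(U)={2,4,7} D(Y)={2,3}: U {2,4,7}->{2}; Y {2,3}->{3}
Constraint 4 (Y + Z = U) on D(Y)={3} D(Z)={4,7,9} D(U)={2}: Y {3}->{}; Z {4,7,9}->{}; U {2}->{}
So after all 4 constraints: D(Y) = {}

Answer: {}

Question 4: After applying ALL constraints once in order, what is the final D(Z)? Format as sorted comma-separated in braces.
Constraint 1 (Y != Z) on D(Y)={2,3,6} D(Z)={2,4,7,9}: no change
Constraint 2 (U + Y = Z) on D(U)={2,4,7} D(Y)={2,3,6} D(Z)={2,4,7,9}: Y {2,3,6}->{2,3}; Z {2,4,7,9}->{4,7,9}
Constraint 3 (U < Y) on D(U)={2,4,7} D(Y)={2,3}: U {2,4,7}->{2}; Y {2,3}->{3}
Constraint 4 (Y + Z = U) on D(Y)={3} D(Z)={4,7,9} D(U)={2}: Y {3}->{}; Z {4,7,9}->{}; U {2}->{}
So after all 4 constraints: D(Z) = {}

Answer: {}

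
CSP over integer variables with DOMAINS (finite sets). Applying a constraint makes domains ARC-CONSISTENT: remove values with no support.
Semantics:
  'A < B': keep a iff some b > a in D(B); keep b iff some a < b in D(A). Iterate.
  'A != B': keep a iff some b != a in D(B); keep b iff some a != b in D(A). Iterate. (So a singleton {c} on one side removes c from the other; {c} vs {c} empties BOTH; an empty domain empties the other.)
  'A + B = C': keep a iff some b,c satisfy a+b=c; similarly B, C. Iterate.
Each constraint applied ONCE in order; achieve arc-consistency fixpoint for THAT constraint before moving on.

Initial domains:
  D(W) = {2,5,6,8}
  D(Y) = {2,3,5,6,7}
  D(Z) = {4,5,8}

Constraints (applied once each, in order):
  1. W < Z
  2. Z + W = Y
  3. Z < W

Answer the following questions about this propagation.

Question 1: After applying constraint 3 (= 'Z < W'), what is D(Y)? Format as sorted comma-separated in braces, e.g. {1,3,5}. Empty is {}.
Constraint 1 (W < Z) on D(W)={2,5,6,8} D(Z)={4,5,8}: W {2,5,6,8}->{2,5,6}
Constraint 2 (Z + W = Y) on D(Z)={4,5,8} D(W)={2,5,6} D(Y)={2,3,5,6,7}: Z {4,5,8}->{4,5}; W {2,5,6}->{2}; Y {2,3,5,6,7}->{6,7}
Constraint 3 (Z < W) on D(Z)={4,5} D(W)={2}: Z {4,5}->{}; W {2}->{}
So after constraint 3: D(Y) = {6,7}

Answer: {6,7}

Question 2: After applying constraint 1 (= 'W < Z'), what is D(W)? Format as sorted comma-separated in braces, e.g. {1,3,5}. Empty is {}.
Constraint 1 (W < Z) on D(W)={2,5,6,8} D(Z)={4,5,8}: W {2,5,6,8}->{2,5,6}
So after constraint 1: D(W) = {2,5,6}

Answer: {2,5,6}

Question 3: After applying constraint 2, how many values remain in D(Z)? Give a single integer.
Constraint 1 (W < Z) on D(W)={2,5,6,8} D(Z)={4,5,8}: W {2,5,6,8}->{2,5,6}
Constraint 2 (Z + W = Y) on D(Z)={4,5,8} D(W)={2,5,6} D(Y)={2,3,5,6,7}: Z {4,5,8}->{4,5}; W {2,5,6}->{2}; Y {2,3,5,6,7}->{6,7}
So after constraint 2: D(Z)={4,5}, size = 2

Answer: 2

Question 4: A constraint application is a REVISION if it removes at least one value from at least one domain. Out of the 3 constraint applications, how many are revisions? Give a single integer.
Answer: 3

Derivation:
Constraint 1 (W < Z) on D(W)={2,5,6,8} D(Z)={4,5,8}: W {2,5,6,8}->{2,5,6} => REVISION
Constraint 2 (Z + W = Y) on D(Z)={4,5,8} D(W)={2,5,6} D(Y)={2,3,5,6,7}: Z {4,5,8}->{4,5}; W {2,5,6}->{2}; Y {2,3,5,6,7}->{6,7} => REVISION
Constraint 3 (Z < W) on D(Z)={4,5} D(W)={2}: Z {4,5}->{}; W {2}->{} => REVISION
Total revisions = 3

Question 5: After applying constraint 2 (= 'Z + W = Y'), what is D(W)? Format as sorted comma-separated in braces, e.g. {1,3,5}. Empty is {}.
Answer: {2}

Derivation:
Constraint 1 (W < Z) on D(W)={2,5,6,8} D(Z)={4,5,8}: W {2,5,6,8}->{2,5,6}
Constraint 2 (Z + W = Y) on D(Z)={4,5,8} D(W)={2,5,6} D(Y)={2,3,5,6,7}: Z {4,5,8}->{4,5}; W {2,5,6}->{2}; Y {2,3,5,6,7}->{6,7}
So after constraint 2: D(W) = {2}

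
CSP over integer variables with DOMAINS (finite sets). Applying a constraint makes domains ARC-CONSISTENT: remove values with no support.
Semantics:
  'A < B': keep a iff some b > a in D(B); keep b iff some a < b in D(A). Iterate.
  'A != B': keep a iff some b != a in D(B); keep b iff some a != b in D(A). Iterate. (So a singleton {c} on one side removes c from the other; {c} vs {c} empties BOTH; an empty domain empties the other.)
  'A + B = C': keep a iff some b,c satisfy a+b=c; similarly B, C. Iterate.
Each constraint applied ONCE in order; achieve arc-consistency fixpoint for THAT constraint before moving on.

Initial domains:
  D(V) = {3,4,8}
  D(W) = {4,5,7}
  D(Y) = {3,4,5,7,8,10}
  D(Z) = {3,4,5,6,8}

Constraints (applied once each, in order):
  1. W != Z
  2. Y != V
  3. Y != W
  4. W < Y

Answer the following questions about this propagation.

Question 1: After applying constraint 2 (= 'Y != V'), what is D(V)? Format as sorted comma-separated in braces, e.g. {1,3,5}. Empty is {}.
Answer: {3,4,8}

Derivation:
Constraint 1 (W != Z) on D(W)={4,5,7} D(Z)={3,4,5,6,8}: no change
Constraint 2 (Y != V) on D(Y)={3,4,5,7,8,10} D(V)={3,4,8}: no change
So after constraint 2: D(V) = {3,4,8}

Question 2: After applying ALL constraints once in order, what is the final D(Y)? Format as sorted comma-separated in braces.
Constraint 1 (W != Z) on D(W)={4,5,7} D(Z)={3,4,5,6,8}: no change
Constraint 2 (Y != V) on D(Y)={3,4,5,7,8,10} D(V)={3,4,8}: no change
Constraint 3 (Y != W) on D(Y)={3,4,5,7,8,10} D(W)={4,5,7}: no change
Constraint 4 (W < Y) on D(W)={4,5,7} D(Y)={3,4,5,7,8,10}: Y {3,4,5,7,8,10}->{5,7,8,10}
So after all 4 constraints: D(Y) = {5,7,8,10}

Answer: {5,7,8,10}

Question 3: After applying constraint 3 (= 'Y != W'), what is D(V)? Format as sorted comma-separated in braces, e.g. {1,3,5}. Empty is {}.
Answer: {3,4,8}

Derivation:
Constraint 1 (W != Z) on D(W)={4,5,7} D(Z)={3,4,5,6,8}: no change
Constraint 2 (Y != V) on D(Y)={3,4,5,7,8,10} D(V)={3,4,8}: no change
Constraint 3 (Y != W) on D(Y)={3,4,5,7,8,10} D(W)={4,5,7}: no change
So after constraint 3: D(V) = {3,4,8}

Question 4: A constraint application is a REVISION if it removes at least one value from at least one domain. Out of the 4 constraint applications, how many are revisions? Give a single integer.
Answer: 1

Derivation:
Constraint 1 (W != Z) on D(W)={4,5,7} D(Z)={3,4,5,6,8}: no change => not a revision
Constraint 2 (Y != V) on D(Y)={3,4,5,7,8,10} D(V)={3,4,8}: no change => not a revision
Constraint 3 (Y != W) on D(Y)={3,4,5,7,8,10} D(W)={4,5,7}: no change => not a revision
Constraint 4 (W < Y) on D(W)={4,5,7} D(Y)={3,4,5,7,8,10}: Y {3,4,5,7,8,10}->{5,7,8,10} => REVISION
Total revisions = 1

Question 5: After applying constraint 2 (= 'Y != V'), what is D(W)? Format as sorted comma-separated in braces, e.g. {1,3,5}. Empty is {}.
Answer: {4,5,7}

Derivation:
Constraint 1 (W != Z) on D(W)={4,5,7} D(Z)={3,4,5,6,8}: no change
Constraint 2 (Y != V) on D(Y)={3,4,5,7,8,10} D(V)={3,4,8}: no change
So after constraint 2: D(W) = {4,5,7}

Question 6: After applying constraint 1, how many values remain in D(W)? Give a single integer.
Answer: 3

Derivation:
Constraint 1 (W != Z) on D(W)={4,5,7} D(Z)={3,4,5,6,8}: no change
So after constraint 1: D(W)={4,5,7}, size = 3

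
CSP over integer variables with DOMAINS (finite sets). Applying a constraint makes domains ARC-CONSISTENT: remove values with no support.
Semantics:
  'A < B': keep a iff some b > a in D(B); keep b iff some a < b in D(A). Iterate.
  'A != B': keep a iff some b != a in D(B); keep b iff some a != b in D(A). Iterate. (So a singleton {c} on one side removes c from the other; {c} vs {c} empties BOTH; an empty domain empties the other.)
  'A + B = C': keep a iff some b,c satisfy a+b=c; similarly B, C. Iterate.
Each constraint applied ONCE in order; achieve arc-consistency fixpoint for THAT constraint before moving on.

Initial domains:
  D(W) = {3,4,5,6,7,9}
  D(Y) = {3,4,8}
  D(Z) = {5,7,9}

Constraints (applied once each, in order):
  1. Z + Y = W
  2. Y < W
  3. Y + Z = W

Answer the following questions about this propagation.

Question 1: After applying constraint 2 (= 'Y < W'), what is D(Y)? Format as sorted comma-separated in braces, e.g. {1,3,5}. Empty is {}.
Constraint 1 (Z + Y = W) on D(Z)={5,7,9} D(Y)={3,4,8} D(W)={3,4,5,6,7,9}: Z {5,7,9}->{5}; Y {3,4,8}->{4}; W {3,4,5,6,7,9}->{9}
Constraint 2 (Y < W) on D(Y)={4} D(W)={9}: no change
So after constraint 2: D(Y) = {4}

Answer: {4}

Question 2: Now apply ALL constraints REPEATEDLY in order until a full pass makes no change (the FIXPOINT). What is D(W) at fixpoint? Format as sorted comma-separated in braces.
Answer: {9}

Derivation:
pass 0 (initial): D(W)={3,4,5,6,7,9}
pass 1: W {3,4,5,6,7,9}->{9}; Y {3,4,8}->{4}; Z {5,7,9}->{5}
pass 2: no change
Fixpoint after 2 passes: D(W) = {9}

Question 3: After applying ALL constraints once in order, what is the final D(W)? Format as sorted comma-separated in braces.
Answer: {9}

Derivation:
Constraint 1 (Z + Y = W) on D(Z)={5,7,9} D(Y)={3,4,8} D(W)={3,4,5,6,7,9}: Z {5,7,9}->{5}; Y {3,4,8}->{4}; W {3,4,5,6,7,9}->{9}
Constraint 2 (Y < W) on D(Y)={4} D(W)={9}: no change
Constraint 3 (Y + Z = W) on D(Y)={4} D(Z)={5} D(W)={9}: no change
So after all 3 constraints: D(W) = {9}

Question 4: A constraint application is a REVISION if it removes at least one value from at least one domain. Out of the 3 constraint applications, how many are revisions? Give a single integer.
Constraint 1 (Z + Y = W) on D(Z)={5,7,9} D(Y)={3,4,8} D(W)={3,4,5,6,7,9}: Z {5,7,9}->{5}; Y {3,4,8}->{4}; W {3,4,5,6,7,9}->{9} => REVISION
Constraint 2 (Y < W) on D(Y)={4} D(W)={9}: no change => not a revision
Constraint 3 (Y + Z = W) on D(Y)={4} D(Z)={5} D(W)={9}: no change => not a revision
Total revisions = 1

Answer: 1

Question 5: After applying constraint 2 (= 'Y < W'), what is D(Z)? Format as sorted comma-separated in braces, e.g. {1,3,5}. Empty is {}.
Constraint 1 (Z + Y = W) on D(Z)={5,7,9} D(Y)={3,4,8} D(W)={3,4,5,6,7,9}: Z {5,7,9}->{5}; Y {3,4,8}->{4}; W {3,4,5,6,7,9}->{9}
Constraint 2 (Y < W) on D(Y)={4} D(W)={9}: no change
So after constraint 2: D(Z) = {5}

Answer: {5}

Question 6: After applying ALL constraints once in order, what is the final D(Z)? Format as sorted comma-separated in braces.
Constraint 1 (Z + Y = W) on D(Z)={5,7,9} D(Y)={3,4,8} D(W)={3,4,5,6,7,9}: Z {5,7,9}->{5}; Y {3,4,8}->{4}; W {3,4,5,6,7,9}->{9}
Constraint 2 (Y < W) on D(Y)={4} D(W)={9}: no change
Constraint 3 (Y + Z = W) on D(Y)={4} D(Z)={5} D(W)={9}: no change
So after all 3 constraints: D(Z) = {5}

Answer: {5}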